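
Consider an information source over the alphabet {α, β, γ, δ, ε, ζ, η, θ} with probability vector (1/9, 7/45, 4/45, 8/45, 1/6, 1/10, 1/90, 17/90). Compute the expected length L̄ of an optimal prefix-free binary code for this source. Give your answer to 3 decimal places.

Repeatedly combine the two least-probable nodes; the expected code length is the sum of the merged weights.
merge 1/90 + 4/45 → 1/10
merge 1/10 + 1/10 → 1/5
merge 1/9 + 7/45 → 4/15
merge 1/6 + 8/45 → 31/90
merge 17/90 + 1/5 → 7/18
merge 4/15 + 31/90 → 11/18
merge 7/18 + 11/18 → 1
L = 1/10 + 1/5 + 4/15 + 31/90 + 7/18 + 11/18 + 1 = 131/45 ≈ 2.911 bits/symbol.

2.911 bits/symbol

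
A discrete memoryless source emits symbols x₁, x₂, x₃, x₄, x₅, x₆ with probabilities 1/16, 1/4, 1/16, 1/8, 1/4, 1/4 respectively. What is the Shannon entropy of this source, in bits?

2.375 bits

Each probability is a power of 1/2, so log₂(1/p) is an integer.
H = Σ p·log₂(1/p) = 1/16·4 + 1/4·2 + 1/16·4 + 1/8·3 + 1/4·2 + 1/4·2 = 2.375 bits.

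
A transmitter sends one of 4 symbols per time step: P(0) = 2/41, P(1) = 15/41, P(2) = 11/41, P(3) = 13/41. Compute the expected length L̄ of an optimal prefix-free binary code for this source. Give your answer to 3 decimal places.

1.951 bits/symbol

Repeatedly combine the two least-probable nodes; the expected code length is the sum of the merged weights.
merge 2/41 + 11/41 → 13/41
merge 13/41 + 13/41 → 26/41
merge 15/41 + 26/41 → 1
L = 13/41 + 26/41 + 1 = 80/41 ≈ 1.951 bits/symbol.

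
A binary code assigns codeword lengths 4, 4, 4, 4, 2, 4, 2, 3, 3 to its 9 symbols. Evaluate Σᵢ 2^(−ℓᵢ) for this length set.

1.0625

With common denominator 2^4 = 16: Σ 2^(−ℓᵢ) = 1/16 + 1/16 + 1/16 + 1/16 + 4/16 + 1/16 + 4/16 + 2/16 + 2/16 = 17/16 = 1.0625.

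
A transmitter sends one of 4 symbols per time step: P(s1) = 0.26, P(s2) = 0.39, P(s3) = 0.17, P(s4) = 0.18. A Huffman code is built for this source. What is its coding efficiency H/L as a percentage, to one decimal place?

Entropy H = −Σ p log₂ p ≈ 1.9150 bits.
Huffman merges: 17/100+9/50→7/20; 13/50+7/20→61/100; 39/100+61/100→1. L = 49/25 ≈ 1.9600.
Efficiency = H/L = 1.9150/1.9600 = 97.7%.

97.7%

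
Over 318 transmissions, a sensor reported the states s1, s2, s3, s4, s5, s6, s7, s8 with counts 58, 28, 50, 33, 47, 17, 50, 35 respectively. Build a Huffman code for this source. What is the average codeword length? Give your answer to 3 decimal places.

Probabilities are the counts divided by 318.
Repeatedly combine the two least-probable nodes; the expected code length is the sum of the merged weights.
merge 17/318 + 14/159 → 15/106
merge 11/106 + 35/318 → 34/159
merge 15/106 + 47/318 → 46/159
merge 25/159 + 25/159 → 50/159
merge 29/159 + 34/159 → 21/53
merge 46/159 + 50/159 → 32/53
merge 21/53 + 32/53 → 1
L = 15/106 + 34/159 + 46/159 + 50/159 + 21/53 + 32/53 + 1 = 941/318 ≈ 2.959 bits/symbol.

2.959 bits/symbol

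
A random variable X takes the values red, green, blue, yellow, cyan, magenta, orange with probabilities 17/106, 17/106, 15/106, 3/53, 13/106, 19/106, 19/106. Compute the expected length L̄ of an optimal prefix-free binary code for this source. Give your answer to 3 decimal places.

2.821 bits/symbol

Repeatedly combine the two least-probable nodes; the expected code length is the sum of the merged weights.
merge 3/53 + 13/106 → 19/106
merge 15/106 + 17/106 → 16/53
merge 17/106 + 19/106 → 18/53
merge 19/106 + 19/106 → 19/53
merge 16/53 + 18/53 → 34/53
merge 19/53 + 34/53 → 1
L = 19/106 + 16/53 + 18/53 + 19/53 + 34/53 + 1 = 299/106 ≈ 2.821 bits/symbol.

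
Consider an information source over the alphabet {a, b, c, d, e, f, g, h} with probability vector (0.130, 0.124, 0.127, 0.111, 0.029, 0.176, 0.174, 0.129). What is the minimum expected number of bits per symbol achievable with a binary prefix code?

2.964 bits/symbol

Repeatedly combine the two least-probable nodes; the expected code length is the sum of the merged weights.
merge 29/1000 + 111/1000 → 7/50
merge 31/250 + 127/1000 → 251/1000
merge 129/1000 + 13/100 → 259/1000
merge 7/50 + 87/500 → 157/500
merge 22/125 + 251/1000 → 427/1000
merge 259/1000 + 157/500 → 573/1000
merge 427/1000 + 573/1000 → 1
L = 7/50 + 251/1000 + 259/1000 + 157/500 + 427/1000 + 573/1000 + 1 = 741/250 = 2.964 bits/symbol.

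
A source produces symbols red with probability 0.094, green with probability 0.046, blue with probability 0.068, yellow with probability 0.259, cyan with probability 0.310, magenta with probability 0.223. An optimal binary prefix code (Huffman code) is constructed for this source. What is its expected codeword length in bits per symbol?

Repeatedly combine the two least-probable nodes; the expected code length is the sum of the merged weights.
merge 23/500 + 17/250 → 57/500
merge 47/500 + 57/500 → 26/125
merge 26/125 + 223/1000 → 431/1000
merge 259/1000 + 31/100 → 569/1000
merge 431/1000 + 569/1000 → 1
L = 57/500 + 26/125 + 431/1000 + 569/1000 + 1 = 1161/500 = 2.322 bits/symbol.

2.322 bits/symbol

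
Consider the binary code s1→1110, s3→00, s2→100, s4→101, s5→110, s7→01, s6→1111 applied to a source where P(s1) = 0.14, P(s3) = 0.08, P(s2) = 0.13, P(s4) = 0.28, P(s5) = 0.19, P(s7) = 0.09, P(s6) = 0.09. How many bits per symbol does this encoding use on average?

3.06 bits/symbol

L̄ = Σ pᵢ·ℓᵢ = 0.14·4 + 0.08·2 + 0.13·3 + 0.28·3 + 0.19·3 + 0.09·2 + 0.09·4 = 3.06 bits/symbol.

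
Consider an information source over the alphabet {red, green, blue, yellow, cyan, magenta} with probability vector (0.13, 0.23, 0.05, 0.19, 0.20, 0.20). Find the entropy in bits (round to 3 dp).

2.470 bits

H = −Σ pᵢ log₂ pᵢ.
−0.13·log₂(0.13) = 0.3826
−0.23·log₂(0.23) = 0.4877
−0.05·log₂(0.05) = 0.2161
−0.19·log₂(0.19) = 0.4552
−0.20·log₂(0.20) = 0.4644
−0.20·log₂(0.20) = 0.4644
Sum ≈ 2.4704 → 2.470 bits.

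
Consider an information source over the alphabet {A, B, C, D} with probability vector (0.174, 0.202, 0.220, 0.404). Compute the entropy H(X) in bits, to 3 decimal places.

H = −Σ pᵢ log₂ pᵢ.
−0.174·log₂(0.174) = 0.4390
−0.202·log₂(0.202) = 0.4661
−0.220·log₂(0.220) = 0.4806
−0.404·log₂(0.404) = 0.5283
Sum ≈ 1.9139 → 1.914 bits.

1.914 bits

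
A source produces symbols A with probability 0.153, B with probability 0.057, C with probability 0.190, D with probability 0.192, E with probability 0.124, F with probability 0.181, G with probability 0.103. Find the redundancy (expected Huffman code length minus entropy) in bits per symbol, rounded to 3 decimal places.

Entropy H = −Σ p log₂ p ≈ 2.7198 bits.
Huffman merges: 57/1000+103/1000→4/25; 31/250+153/1000→277/1000; 4/25+181/1000→341/1000; 19/100+24/125→191/500; 277/1000+341/1000→309/500; 191/500+309/500→1. L = 1389/500 ≈ 2.7780.
L − H = 2.7780 − 2.7198 = 0.058 bits.

0.058 bits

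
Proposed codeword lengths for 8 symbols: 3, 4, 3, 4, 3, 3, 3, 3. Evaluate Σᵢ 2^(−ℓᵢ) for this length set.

With common denominator 2^4 = 16: Σ 2^(−ℓᵢ) = 2/16 + 1/16 + 2/16 + 1/16 + 2/16 + 2/16 + 2/16 + 2/16 = 14/16 = 0.875.

0.875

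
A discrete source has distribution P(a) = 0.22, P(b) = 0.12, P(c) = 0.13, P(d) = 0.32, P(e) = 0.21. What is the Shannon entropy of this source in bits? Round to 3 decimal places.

2.229 bits

H = −Σ pᵢ log₂ pᵢ.
−0.22·log₂(0.22) = 0.4806
−0.12·log₂(0.12) = 0.3671
−0.13·log₂(0.13) = 0.3826
−0.32·log₂(0.32) = 0.5260
−0.21·log₂(0.21) = 0.4728
Sum ≈ 2.2291 → 2.229 bits.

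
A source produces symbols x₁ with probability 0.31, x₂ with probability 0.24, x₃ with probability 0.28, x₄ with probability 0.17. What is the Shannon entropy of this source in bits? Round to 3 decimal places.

1.967 bits

H = −Σ pᵢ log₂ pᵢ.
−0.31·log₂(0.31) = 0.5238
−0.24·log₂(0.24) = 0.4941
−0.28·log₂(0.28) = 0.5142
−0.17·log₂(0.17) = 0.4346
Sum ≈ 1.9667 → 1.967 bits.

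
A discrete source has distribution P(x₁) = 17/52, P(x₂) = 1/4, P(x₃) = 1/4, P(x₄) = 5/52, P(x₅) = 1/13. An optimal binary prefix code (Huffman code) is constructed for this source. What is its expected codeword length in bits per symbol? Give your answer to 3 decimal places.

2.173 bits/symbol

Repeatedly combine the two least-probable nodes; the expected code length is the sum of the merged weights.
merge 1/13 + 5/52 → 9/52
merge 9/52 + 1/4 → 11/26
merge 1/4 + 17/52 → 15/26
merge 11/26 + 15/26 → 1
L = 9/52 + 11/26 + 15/26 + 1 = 113/52 ≈ 2.173 bits/symbol.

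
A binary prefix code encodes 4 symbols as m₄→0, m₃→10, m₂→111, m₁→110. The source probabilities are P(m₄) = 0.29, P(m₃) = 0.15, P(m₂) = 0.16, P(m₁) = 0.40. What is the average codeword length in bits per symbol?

2.27 bits/symbol

L̄ = Σ pᵢ·ℓᵢ = 0.29·1 + 0.15·2 + 0.16·3 + 0.40·3 = 2.27 bits/symbol.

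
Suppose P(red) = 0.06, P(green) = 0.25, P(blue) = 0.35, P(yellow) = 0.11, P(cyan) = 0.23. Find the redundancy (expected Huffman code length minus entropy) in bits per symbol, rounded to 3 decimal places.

0.058 bits

Entropy H = −Σ p log₂ p ≈ 2.1116 bits.
Huffman merges: 3/50+11/100→17/100; 17/100+23/100→2/5; 1/4+7/20→3/5; 2/5+3/5→1. L = 217/100 ≈ 2.1700.
L − H = 2.1700 − 2.1116 = 0.058 bits.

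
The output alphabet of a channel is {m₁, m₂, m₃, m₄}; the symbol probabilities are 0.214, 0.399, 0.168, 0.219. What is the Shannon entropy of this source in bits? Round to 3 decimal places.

1.917 bits

H = −Σ pᵢ log₂ pᵢ.
−0.214·log₂(0.214) = 0.4760
−0.399·log₂(0.399) = 0.5289
−0.168·log₂(0.168) = 0.4323
−0.219·log₂(0.219) = 0.4798
Sum ≈ 1.9171 → 1.917 bits.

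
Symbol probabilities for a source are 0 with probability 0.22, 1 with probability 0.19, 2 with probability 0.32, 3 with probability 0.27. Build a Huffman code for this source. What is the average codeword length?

Repeatedly combine the two least-probable nodes; the expected code length is the sum of the merged weights.
merge 19/100 + 11/50 → 41/100
merge 27/100 + 8/25 → 59/100
merge 41/100 + 59/100 → 1
L = 41/100 + 59/100 + 1 = 2 bits/symbol.

2 bits/symbol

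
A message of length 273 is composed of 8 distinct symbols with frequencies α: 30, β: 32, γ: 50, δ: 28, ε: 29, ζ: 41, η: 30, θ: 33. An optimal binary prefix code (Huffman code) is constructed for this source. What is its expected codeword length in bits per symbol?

Probabilities are the counts divided by 273.
Repeatedly combine the two least-probable nodes; the expected code length is the sum of the merged weights.
merge 4/39 + 29/273 → 19/91
merge 10/91 + 10/91 → 20/91
merge 32/273 + 11/91 → 5/21
merge 41/273 + 50/273 → 1/3
merge 19/91 + 20/91 → 3/7
merge 5/21 + 1/3 → 4/7
merge 3/7 + 4/7 → 1
L = 19/91 + 20/91 + 5/21 + 1/3 + 3/7 + 4/7 + 1 = 3 bits/symbol.

3 bits/symbol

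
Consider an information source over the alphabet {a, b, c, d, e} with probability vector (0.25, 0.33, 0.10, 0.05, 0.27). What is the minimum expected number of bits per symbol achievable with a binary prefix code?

Repeatedly combine the two least-probable nodes; the expected code length is the sum of the merged weights.
merge 1/20 + 1/10 → 3/20
merge 3/20 + 1/4 → 2/5
merge 27/100 + 33/100 → 3/5
merge 2/5 + 3/5 → 1
L = 3/20 + 2/5 + 3/5 + 1 = 43/20 = 2.15 bits/symbol.

2.15 bits/symbol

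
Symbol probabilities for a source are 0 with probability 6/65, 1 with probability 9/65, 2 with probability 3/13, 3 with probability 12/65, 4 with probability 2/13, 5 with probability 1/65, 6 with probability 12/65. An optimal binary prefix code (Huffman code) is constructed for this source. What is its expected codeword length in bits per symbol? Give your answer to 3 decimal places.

Repeatedly combine the two least-probable nodes; the expected code length is the sum of the merged weights.
merge 1/65 + 6/65 → 7/65
merge 7/65 + 9/65 → 16/65
merge 2/13 + 12/65 → 22/65
merge 12/65 + 3/13 → 27/65
merge 16/65 + 22/65 → 38/65
merge 27/65 + 38/65 → 1
L = 7/65 + 16/65 + 22/65 + 27/65 + 38/65 + 1 = 35/13 ≈ 2.692 bits/symbol.

2.692 bits/symbol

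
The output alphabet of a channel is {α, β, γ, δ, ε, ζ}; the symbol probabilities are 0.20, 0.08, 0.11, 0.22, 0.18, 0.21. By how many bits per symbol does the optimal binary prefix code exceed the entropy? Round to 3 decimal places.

Entropy H = −Σ p log₂ p ≈ 2.5049 bits.
Huffman merges: 2/25+11/100→19/100; 9/50+19/100→37/100; 1/5+21/100→41/100; 11/50+37/100→59/100; 41/100+59/100→1. L = 64/25 ≈ 2.5600.
L − H = 2.5600 − 2.5049 = 0.055 bits.

0.055 bits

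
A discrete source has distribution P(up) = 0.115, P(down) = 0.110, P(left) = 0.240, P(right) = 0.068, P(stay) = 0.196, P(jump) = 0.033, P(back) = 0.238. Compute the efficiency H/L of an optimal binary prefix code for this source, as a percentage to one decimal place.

98.5%

Entropy H = −Σ p log₂ p ≈ 2.5831 bits.
Huffman merges: 33/1000+17/250→101/1000; 101/1000+11/100→211/1000; 23/200+49/250→311/1000; 211/1000+119/500→449/1000; 6/25+311/1000→551/1000; 449/1000+551/1000→1. L = 2623/1000 ≈ 2.6230.
Efficiency = H/L = 2.5831/2.6230 = 98.5%.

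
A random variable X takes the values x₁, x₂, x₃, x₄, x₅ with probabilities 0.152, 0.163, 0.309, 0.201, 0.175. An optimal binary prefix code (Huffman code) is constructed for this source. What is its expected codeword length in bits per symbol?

2.315 bits/symbol

Repeatedly combine the two least-probable nodes; the expected code length is the sum of the merged weights.
merge 19/125 + 163/1000 → 63/200
merge 7/40 + 201/1000 → 47/125
merge 309/1000 + 63/200 → 78/125
merge 47/125 + 78/125 → 1
L = 63/200 + 47/125 + 78/125 + 1 = 463/200 = 2.315 bits/symbol.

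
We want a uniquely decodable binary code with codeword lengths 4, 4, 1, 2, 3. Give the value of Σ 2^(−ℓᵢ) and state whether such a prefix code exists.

With common denominator 2^4 = 16: Σ 2^(−ℓᵢ) = 1/16 + 1/16 + 8/16 + 4/16 + 2/16 = 16/16 = 1.
Kraft's inequality requires Σ ≤ 1; here Σ = 1 ≤ 1, so such a prefix code exists.

1; yes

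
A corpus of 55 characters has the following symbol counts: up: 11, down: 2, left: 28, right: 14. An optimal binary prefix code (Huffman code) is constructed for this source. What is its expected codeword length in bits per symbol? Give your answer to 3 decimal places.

1.727 bits/symbol

Probabilities are the counts divided by 55.
Repeatedly combine the two least-probable nodes; the expected code length is the sum of the merged weights.
merge 2/55 + 1/5 → 13/55
merge 13/55 + 14/55 → 27/55
merge 27/55 + 28/55 → 1
L = 13/55 + 27/55 + 1 = 19/11 ≈ 1.727 bits/symbol.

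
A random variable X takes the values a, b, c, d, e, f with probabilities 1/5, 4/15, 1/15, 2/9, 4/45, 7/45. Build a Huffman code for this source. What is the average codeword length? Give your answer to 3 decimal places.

Repeatedly combine the two least-probable nodes; the expected code length is the sum of the merged weights.
merge 1/15 + 4/45 → 7/45
merge 7/45 + 7/45 → 14/45
merge 1/5 + 2/9 → 19/45
merge 4/15 + 14/45 → 26/45
merge 19/45 + 26/45 → 1
L = 7/45 + 14/45 + 19/45 + 26/45 + 1 = 37/15 ≈ 2.467 bits/symbol.

2.467 bits/symbol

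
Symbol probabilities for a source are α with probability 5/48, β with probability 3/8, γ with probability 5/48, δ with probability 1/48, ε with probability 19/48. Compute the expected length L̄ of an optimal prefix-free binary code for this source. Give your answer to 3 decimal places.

1.958 bits/symbol

Repeatedly combine the two least-probable nodes; the expected code length is the sum of the merged weights.
merge 1/48 + 5/48 → 1/8
merge 5/48 + 1/8 → 11/48
merge 11/48 + 3/8 → 29/48
merge 19/48 + 29/48 → 1
L = 1/8 + 11/48 + 29/48 + 1 = 47/24 ≈ 1.958 bits/symbol.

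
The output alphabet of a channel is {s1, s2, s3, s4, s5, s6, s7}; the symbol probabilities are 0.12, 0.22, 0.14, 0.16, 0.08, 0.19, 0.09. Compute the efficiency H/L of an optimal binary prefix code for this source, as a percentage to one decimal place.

98.8%

Entropy H = −Σ p log₂ p ≈ 2.7272 bits.
Huffman merges: 2/25+9/100→17/100; 3/25+7/50→13/50; 4/25+17/100→33/100; 19/100+11/50→41/100; 13/50+33/100→59/100; 41/100+59/100→1. L = 69/25 ≈ 2.7600.
Efficiency = H/L = 2.7272/2.7600 = 98.8%.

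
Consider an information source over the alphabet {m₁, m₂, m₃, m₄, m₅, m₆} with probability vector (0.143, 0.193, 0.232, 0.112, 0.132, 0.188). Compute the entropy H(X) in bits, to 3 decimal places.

2.541 bits

H = −Σ pᵢ log₂ pᵢ.
−0.143·log₂(0.143) = 0.4012
−0.193·log₂(0.193) = 0.4581
−0.232·log₂(0.232) = 0.4890
−0.112·log₂(0.112) = 0.3537
−0.132·log₂(0.132) = 0.3856
−0.188·log₂(0.188) = 0.4533
Sum ≈ 2.5410 → 2.541 bits.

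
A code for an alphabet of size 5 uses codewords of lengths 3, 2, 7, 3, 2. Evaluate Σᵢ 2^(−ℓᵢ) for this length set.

0.7578125

With common denominator 2^7 = 128: Σ 2^(−ℓᵢ) = 16/128 + 32/128 + 1/128 + 16/128 + 32/128 = 97/128 = 0.7578125.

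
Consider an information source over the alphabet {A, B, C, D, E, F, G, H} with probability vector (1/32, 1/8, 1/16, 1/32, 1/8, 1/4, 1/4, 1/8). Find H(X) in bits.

2.6875 bits

Each probability is a power of 1/2, so log₂(1/p) is an integer.
H = Σ p·log₂(1/p) = 1/32·5 + 1/8·3 + 1/16·4 + 1/32·5 + 1/8·3 + 1/4·2 + 1/4·2 + 1/8·3 = 2.6875 bits.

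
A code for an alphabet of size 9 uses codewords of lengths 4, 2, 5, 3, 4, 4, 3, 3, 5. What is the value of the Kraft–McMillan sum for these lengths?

0.875

With common denominator 2^5 = 32: Σ 2^(−ℓᵢ) = 2/32 + 8/32 + 1/32 + 4/32 + 2/32 + 2/32 + 4/32 + 4/32 + 1/32 = 28/32 = 0.875.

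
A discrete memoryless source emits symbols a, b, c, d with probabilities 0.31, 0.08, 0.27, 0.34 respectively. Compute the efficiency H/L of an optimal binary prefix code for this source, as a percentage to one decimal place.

92.7%

Entropy H = −Σ p log₂ p ≈ 1.8545 bits.
Huffman merges: 2/25+27/100→7/20; 31/100+17/50→13/20; 7/20+13/20→1. L = 2 ≈ 2.0000.
Efficiency = H/L = 1.8545/2.0000 = 92.7%.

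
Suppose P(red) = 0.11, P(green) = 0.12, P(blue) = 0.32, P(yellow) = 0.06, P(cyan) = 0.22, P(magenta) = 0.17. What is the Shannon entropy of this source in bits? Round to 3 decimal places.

H = −Σ pᵢ log₂ pᵢ.
−0.11·log₂(0.11) = 0.3503
−0.12·log₂(0.12) = 0.3671
−0.32·log₂(0.32) = 0.5260
−0.06·log₂(0.06) = 0.2435
−0.22·log₂(0.22) = 0.4806
−0.17·log₂(0.17) = 0.4346
Sum ≈ 2.4021 → 2.402 bits.

2.402 bits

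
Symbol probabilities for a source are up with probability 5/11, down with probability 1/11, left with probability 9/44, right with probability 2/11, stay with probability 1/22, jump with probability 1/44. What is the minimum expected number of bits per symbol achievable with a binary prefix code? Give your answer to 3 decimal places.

2.114 bits/symbol

Repeatedly combine the two least-probable nodes; the expected code length is the sum of the merged weights.
merge 1/44 + 1/22 → 3/44
merge 3/44 + 1/11 → 7/44
merge 7/44 + 2/11 → 15/44
merge 9/44 + 15/44 → 6/11
merge 5/11 + 6/11 → 1
L = 3/44 + 7/44 + 15/44 + 6/11 + 1 = 93/44 ≈ 2.114 bits/symbol.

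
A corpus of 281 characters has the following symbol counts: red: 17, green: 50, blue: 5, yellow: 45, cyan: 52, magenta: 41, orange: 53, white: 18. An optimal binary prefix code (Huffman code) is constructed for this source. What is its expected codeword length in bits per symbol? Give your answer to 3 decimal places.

2.847 bits/symbol

Probabilities are the counts divided by 281.
Repeatedly combine the two least-probable nodes; the expected code length is the sum of the merged weights.
merge 5/281 + 17/281 → 22/281
merge 18/281 + 22/281 → 40/281
merge 40/281 + 41/281 → 81/281
merge 45/281 + 50/281 → 95/281
merge 52/281 + 53/281 → 105/281
merge 81/281 + 95/281 → 176/281
merge 105/281 + 176/281 → 1
L = 22/281 + 40/281 + 81/281 + 95/281 + 105/281 + 176/281 + 1 = 800/281 ≈ 2.847 bits/symbol.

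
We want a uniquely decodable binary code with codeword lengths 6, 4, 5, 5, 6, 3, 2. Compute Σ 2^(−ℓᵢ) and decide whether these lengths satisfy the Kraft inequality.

0.53125; yes

With common denominator 2^6 = 64: Σ 2^(−ℓᵢ) = 1/64 + 4/64 + 2/64 + 2/64 + 1/64 + 8/64 + 16/64 = 34/64 = 0.53125.
Kraft's inequality requires Σ ≤ 1; here Σ = 0.53125 ≤ 1, so such a prefix code exists.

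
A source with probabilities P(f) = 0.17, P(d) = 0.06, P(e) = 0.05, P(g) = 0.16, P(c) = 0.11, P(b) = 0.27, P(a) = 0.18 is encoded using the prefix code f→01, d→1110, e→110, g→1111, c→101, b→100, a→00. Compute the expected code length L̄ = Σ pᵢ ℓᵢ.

L̄ = Σ pᵢ·ℓᵢ = 0.17·2 + 0.06·4 + 0.05·3 + 0.16·4 + 0.11·3 + 0.27·3 + 0.18·2 = 2.87 bits/symbol.

2.87 bits/symbol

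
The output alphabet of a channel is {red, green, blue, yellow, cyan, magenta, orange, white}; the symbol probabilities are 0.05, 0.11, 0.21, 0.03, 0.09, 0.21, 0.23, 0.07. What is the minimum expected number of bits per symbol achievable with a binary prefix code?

Repeatedly combine the two least-probable nodes; the expected code length is the sum of the merged weights.
merge 3/100 + 1/20 → 2/25
merge 7/100 + 2/25 → 3/20
merge 9/100 + 11/100 → 1/5
merge 3/20 + 1/5 → 7/20
merge 21/100 + 21/100 → 21/50
merge 23/100 + 7/20 → 29/50
merge 21/50 + 29/50 → 1
L = 2/25 + 3/20 + 1/5 + 7/20 + 21/50 + 29/50 + 1 = 139/50 = 2.78 bits/symbol.

2.78 bits/symbol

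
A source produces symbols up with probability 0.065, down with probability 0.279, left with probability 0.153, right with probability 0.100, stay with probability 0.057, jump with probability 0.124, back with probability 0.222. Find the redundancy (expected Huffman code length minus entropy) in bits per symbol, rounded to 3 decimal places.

Entropy H = −Σ p log₂ p ≈ 2.6078 bits.
Huffman merges: 57/1000+13/200→61/500; 1/10+61/500→111/500; 31/250+153/1000→277/1000; 111/500+111/500→111/250; 277/1000+279/1000→139/250; 111/250+139/250→1. L = 2621/1000 ≈ 2.6210.
L − H = 2.6210 − 2.6078 = 0.013 bits.

0.013 bits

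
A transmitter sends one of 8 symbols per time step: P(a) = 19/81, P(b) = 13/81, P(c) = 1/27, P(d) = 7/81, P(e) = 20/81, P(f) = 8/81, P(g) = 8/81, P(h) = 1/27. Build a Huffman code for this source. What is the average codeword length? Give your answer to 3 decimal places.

2.753 bits/symbol

Repeatedly combine the two least-probable nodes; the expected code length is the sum of the merged weights.
merge 1/27 + 1/27 → 2/27
merge 2/27 + 7/81 → 13/81
merge 8/81 + 8/81 → 16/81
merge 13/81 + 13/81 → 26/81
merge 16/81 + 19/81 → 35/81
merge 20/81 + 26/81 → 46/81
merge 35/81 + 46/81 → 1
L = 2/27 + 13/81 + 16/81 + 26/81 + 35/81 + 46/81 + 1 = 223/81 ≈ 2.753 bits/symbol.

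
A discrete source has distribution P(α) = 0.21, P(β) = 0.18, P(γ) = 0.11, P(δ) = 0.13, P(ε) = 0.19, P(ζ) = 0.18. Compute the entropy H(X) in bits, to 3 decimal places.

H = −Σ pᵢ log₂ pᵢ.
−0.21·log₂(0.21) = 0.4728
−0.18·log₂(0.18) = 0.4453
−0.11·log₂(0.11) = 0.3503
−0.13·log₂(0.13) = 0.3826
−0.19·log₂(0.19) = 0.4552
−0.18·log₂(0.18) = 0.4453
Sum ≈ 2.5516 → 2.552 bits.

2.552 bits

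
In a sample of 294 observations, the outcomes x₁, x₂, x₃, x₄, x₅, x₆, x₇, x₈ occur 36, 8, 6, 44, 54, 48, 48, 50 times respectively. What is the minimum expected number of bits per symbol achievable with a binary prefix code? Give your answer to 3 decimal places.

2.864 bits/symbol

Probabilities are the counts divided by 294.
Repeatedly combine the two least-probable nodes; the expected code length is the sum of the merged weights.
merge 1/49 + 4/147 → 1/21
merge 1/21 + 6/49 → 25/147
merge 22/147 + 8/49 → 46/147
merge 8/49 + 25/147 → 1/3
merge 25/147 + 9/49 → 52/147
merge 46/147 + 1/3 → 95/147
merge 52/147 + 95/147 → 1
L = 1/21 + 25/147 + 46/147 + 1/3 + 52/147 + 95/147 + 1 = 421/147 ≈ 2.864 bits/symbol.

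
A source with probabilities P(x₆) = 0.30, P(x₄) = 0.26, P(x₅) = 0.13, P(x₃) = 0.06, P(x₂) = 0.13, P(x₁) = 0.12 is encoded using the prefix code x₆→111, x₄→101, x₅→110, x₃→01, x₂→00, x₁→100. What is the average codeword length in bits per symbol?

L̄ = Σ pᵢ·ℓᵢ = 0.30·3 + 0.26·3 + 0.13·3 + 0.06·2 + 0.13·2 + 0.12·3 = 2.81 bits/symbol.

2.81 bits/symbol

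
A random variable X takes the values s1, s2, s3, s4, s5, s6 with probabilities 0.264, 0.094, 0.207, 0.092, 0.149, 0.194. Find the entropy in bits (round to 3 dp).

H = −Σ pᵢ log₂ pᵢ.
−0.264·log₂(0.264) = 0.5072
−0.094·log₂(0.094) = 0.3207
−0.207·log₂(0.207) = 0.4704
−0.092·log₂(0.092) = 0.3167
−0.149·log₂(0.149) = 0.4092
−0.194·log₂(0.194) = 0.4590
Sum ≈ 2.4832 → 2.483 bits.

2.483 bits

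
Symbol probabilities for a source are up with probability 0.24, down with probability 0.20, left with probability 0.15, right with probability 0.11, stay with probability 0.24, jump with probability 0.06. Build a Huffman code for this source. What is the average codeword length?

2.49 bits/symbol

Repeatedly combine the two least-probable nodes; the expected code length is the sum of the merged weights.
merge 3/50 + 11/100 → 17/100
merge 3/20 + 17/100 → 8/25
merge 1/5 + 6/25 → 11/25
merge 6/25 + 8/25 → 14/25
merge 11/25 + 14/25 → 1
L = 17/100 + 8/25 + 11/25 + 14/25 + 1 = 249/100 = 2.49 bits/symbol.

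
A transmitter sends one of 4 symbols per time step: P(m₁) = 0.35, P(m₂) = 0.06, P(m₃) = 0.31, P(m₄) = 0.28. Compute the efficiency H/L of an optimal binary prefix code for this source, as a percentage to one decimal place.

Entropy H = −Σ p log₂ p ≈ 1.8116 bits.
Huffman merges: 3/50+7/25→17/50; 31/100+17/50→13/20; 7/20+13/20→1. L = 199/100 ≈ 1.9900.
Efficiency = H/L = 1.8116/1.9900 = 91.0%.

91.0%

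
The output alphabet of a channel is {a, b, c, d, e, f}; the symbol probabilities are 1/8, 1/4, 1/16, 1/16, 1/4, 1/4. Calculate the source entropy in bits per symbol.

2.375 bits

Each probability is a power of 1/2, so log₂(1/p) is an integer.
H = Σ p·log₂(1/p) = 1/8·3 + 1/4·2 + 1/16·4 + 1/16·4 + 1/4·2 + 1/4·2 = 2.375 bits.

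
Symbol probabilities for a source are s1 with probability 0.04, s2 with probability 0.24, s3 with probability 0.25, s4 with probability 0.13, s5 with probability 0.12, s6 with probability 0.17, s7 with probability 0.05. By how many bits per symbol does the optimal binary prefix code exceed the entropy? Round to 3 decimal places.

Entropy H = −Σ p log₂ p ≈ 2.5803 bits.
Huffman merges: 1/25+1/20→9/100; 9/100+3/25→21/100; 13/100+17/100→3/10; 21/100+6/25→9/20; 1/4+3/10→11/20; 9/20+11/20→1. L = 13/5 ≈ 2.6000.
L − H = 2.6000 − 2.5803 = 0.020 bits.

0.020 bits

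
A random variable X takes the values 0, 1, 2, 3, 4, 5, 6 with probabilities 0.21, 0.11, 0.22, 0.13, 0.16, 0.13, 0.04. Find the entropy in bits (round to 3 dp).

2.678 bits

H = −Σ pᵢ log₂ pᵢ.
−0.21·log₂(0.21) = 0.4728
−0.11·log₂(0.11) = 0.3503
−0.22·log₂(0.22) = 0.4806
−0.13·log₂(0.13) = 0.3826
−0.16·log₂(0.16) = 0.4230
−0.13·log₂(0.13) = 0.3826
−0.04·log₂(0.04) = 0.1858
Sum ≈ 2.6777 → 2.678 bits.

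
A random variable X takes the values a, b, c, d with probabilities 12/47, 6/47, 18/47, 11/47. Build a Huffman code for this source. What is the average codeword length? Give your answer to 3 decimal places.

1.979 bits/symbol

Repeatedly combine the two least-probable nodes; the expected code length is the sum of the merged weights.
merge 6/47 + 11/47 → 17/47
merge 12/47 + 17/47 → 29/47
merge 18/47 + 29/47 → 1
L = 17/47 + 29/47 + 1 = 93/47 ≈ 1.979 bits/symbol.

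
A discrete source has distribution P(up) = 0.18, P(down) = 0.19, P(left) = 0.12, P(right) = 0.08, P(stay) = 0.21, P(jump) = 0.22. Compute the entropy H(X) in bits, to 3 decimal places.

2.513 bits

H = −Σ pᵢ log₂ pᵢ.
−0.18·log₂(0.18) = 0.4453
−0.19·log₂(0.19) = 0.4552
−0.12·log₂(0.12) = 0.3671
−0.08·log₂(0.08) = 0.2915
−0.21·log₂(0.21) = 0.4728
−0.22·log₂(0.22) = 0.4806
Sum ≈ 2.5125 → 2.513 bits.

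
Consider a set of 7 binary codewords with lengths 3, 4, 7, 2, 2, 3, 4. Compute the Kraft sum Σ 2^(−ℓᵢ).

0.8828125

With common denominator 2^7 = 128: Σ 2^(−ℓᵢ) = 16/128 + 8/128 + 1/128 + 32/128 + 32/128 + 16/128 + 8/128 = 113/128 = 0.8828125.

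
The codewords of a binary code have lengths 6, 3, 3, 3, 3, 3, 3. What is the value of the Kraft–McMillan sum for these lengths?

With common denominator 2^6 = 64: Σ 2^(−ℓᵢ) = 1/64 + 8/64 + 8/64 + 8/64 + 8/64 + 8/64 + 8/64 = 49/64 = 0.765625.

0.765625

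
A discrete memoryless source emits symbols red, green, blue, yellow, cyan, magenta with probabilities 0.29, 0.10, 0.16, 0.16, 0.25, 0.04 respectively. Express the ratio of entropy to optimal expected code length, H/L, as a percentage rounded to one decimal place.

Entropy H = −Σ p log₂ p ≈ 2.3819 bits.
Huffman merges: 1/25+1/10→7/50; 7/50+4/25→3/10; 4/25+1/4→41/100; 29/100+3/10→59/100; 41/100+59/100→1. L = 61/25 ≈ 2.4400.
Efficiency = H/L = 2.3819/2.4400 = 97.6%.

97.6%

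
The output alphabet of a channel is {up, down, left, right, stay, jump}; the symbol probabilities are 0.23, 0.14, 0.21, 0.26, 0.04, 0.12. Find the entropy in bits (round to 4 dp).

H = −Σ pᵢ log₂ pᵢ.
−0.23·log₂(0.23) = 0.4877
−0.14·log₂(0.14) = 0.3971
−0.21·log₂(0.21) = 0.4728
−0.26·log₂(0.26) = 0.5053
−0.04·log₂(0.04) = 0.1858
−0.12·log₂(0.12) = 0.3671
Sum ≈ 2.4157 → 2.4157 bits.

2.4157 bits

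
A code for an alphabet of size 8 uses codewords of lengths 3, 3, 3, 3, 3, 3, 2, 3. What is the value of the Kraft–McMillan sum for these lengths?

1.125

With common denominator 2^3 = 8: Σ 2^(−ℓᵢ) = 1/8 + 1/8 + 1/8 + 1/8 + 1/8 + 1/8 + 2/8 + 1/8 = 9/8 = 1.125.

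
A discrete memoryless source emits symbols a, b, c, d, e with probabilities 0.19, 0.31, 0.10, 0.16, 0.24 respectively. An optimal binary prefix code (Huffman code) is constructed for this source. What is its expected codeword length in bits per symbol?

2.26 bits/symbol

Repeatedly combine the two least-probable nodes; the expected code length is the sum of the merged weights.
merge 1/10 + 4/25 → 13/50
merge 19/100 + 6/25 → 43/100
merge 13/50 + 31/100 → 57/100
merge 43/100 + 57/100 → 1
L = 13/50 + 43/100 + 57/100 + 1 = 113/50 = 2.26 bits/symbol.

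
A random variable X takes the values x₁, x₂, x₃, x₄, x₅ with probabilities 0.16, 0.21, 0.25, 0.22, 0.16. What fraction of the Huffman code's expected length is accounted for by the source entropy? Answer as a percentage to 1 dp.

Entropy H = −Σ p log₂ p ≈ 2.2994 bits.
Huffman merges: 4/25+4/25→8/25; 21/100+11/50→43/100; 1/4+8/25→57/100; 43/100+57/100→1. L = 58/25 ≈ 2.3200.
Efficiency = H/L = 2.2994/2.3200 = 99.1%.

99.1%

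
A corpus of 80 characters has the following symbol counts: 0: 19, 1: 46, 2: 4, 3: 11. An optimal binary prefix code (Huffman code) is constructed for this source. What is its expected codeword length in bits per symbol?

1.6125 bits/symbol

Probabilities are the counts divided by 80.
Repeatedly combine the two least-probable nodes; the expected code length is the sum of the merged weights.
merge 1/20 + 11/80 → 3/16
merge 3/16 + 19/80 → 17/40
merge 17/40 + 23/40 → 1
L = 3/16 + 17/40 + 1 = 129/80 = 1.6125 bits/symbol.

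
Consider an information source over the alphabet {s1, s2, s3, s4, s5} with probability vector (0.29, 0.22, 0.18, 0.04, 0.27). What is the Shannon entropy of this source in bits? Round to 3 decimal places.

H = −Σ pᵢ log₂ pᵢ.
−0.29·log₂(0.29) = 0.5179
−0.22·log₂(0.22) = 0.4806
−0.18·log₂(0.18) = 0.4453
−0.04·log₂(0.04) = 0.1858
−0.27·log₂(0.27) = 0.5100
Sum ≈ 2.1396 → 2.140 bits.

2.140 bits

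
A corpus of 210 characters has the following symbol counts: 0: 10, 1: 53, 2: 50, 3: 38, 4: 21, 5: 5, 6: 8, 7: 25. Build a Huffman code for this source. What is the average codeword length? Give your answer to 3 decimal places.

Probabilities are the counts divided by 210.
Repeatedly combine the two least-probable nodes; the expected code length is the sum of the merged weights.
merge 1/42 + 4/105 → 13/210
merge 1/21 + 13/210 → 23/210
merge 1/10 + 23/210 → 22/105
merge 5/42 + 19/105 → 3/10
merge 22/105 + 5/21 → 47/105
merge 53/210 + 3/10 → 58/105
merge 47/105 + 58/105 → 1
L = 13/210 + 23/210 + 22/105 + 3/10 + 47/105 + 58/105 + 1 = 563/210 ≈ 2.681 bits/symbol.

2.681 bits/symbol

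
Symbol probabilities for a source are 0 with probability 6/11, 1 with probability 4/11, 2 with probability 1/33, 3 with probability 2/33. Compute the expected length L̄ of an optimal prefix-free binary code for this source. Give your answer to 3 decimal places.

1.545 bits/symbol

Repeatedly combine the two least-probable nodes; the expected code length is the sum of the merged weights.
merge 1/33 + 2/33 → 1/11
merge 1/11 + 4/11 → 5/11
merge 5/11 + 6/11 → 1
L = 1/11 + 5/11 + 1 = 17/11 ≈ 1.545 bits/symbol.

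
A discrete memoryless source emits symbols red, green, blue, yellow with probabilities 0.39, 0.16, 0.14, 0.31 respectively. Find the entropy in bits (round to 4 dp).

H = −Σ pᵢ log₂ pᵢ.
−0.39·log₂(0.39) = 0.5298
−0.16·log₂(0.16) = 0.4230
−0.14·log₂(0.14) = 0.3971
−0.31·log₂(0.31) = 0.5238
Sum ≈ 1.8737 → 1.8737 bits.

1.8737 bits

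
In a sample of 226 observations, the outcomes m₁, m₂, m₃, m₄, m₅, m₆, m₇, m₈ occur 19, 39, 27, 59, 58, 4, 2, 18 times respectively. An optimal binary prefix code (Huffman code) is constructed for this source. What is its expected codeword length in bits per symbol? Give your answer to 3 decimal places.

2.615 bits/symbol

Probabilities are the counts divided by 226.
Repeatedly combine the two least-probable nodes; the expected code length is the sum of the merged weights.
merge 1/113 + 2/113 → 3/113
merge 3/113 + 9/113 → 12/113
merge 19/226 + 12/113 → 43/226
merge 27/226 + 39/226 → 33/113
merge 43/226 + 29/113 → 101/226
merge 59/226 + 33/113 → 125/226
merge 101/226 + 125/226 → 1
L = 3/113 + 12/113 + 43/226 + 33/113 + 101/226 + 125/226 + 1 = 591/226 ≈ 2.615 bits/symbol.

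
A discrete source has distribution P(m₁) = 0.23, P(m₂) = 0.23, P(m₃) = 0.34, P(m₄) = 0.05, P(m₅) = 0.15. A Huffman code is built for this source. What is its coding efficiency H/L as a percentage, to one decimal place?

96.9%

Entropy H = −Σ p log₂ p ≈ 2.1312 bits.
Huffman merges: 1/20+3/20→1/5; 1/5+23/100→43/100; 23/100+17/50→57/100; 43/100+57/100→1. L = 11/5 ≈ 2.2000.
Efficiency = H/L = 2.1312/2.2000 = 96.9%.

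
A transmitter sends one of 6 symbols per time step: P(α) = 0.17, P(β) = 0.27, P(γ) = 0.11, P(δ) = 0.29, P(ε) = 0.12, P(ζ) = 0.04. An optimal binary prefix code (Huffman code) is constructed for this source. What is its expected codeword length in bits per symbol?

2.42 bits/symbol

Repeatedly combine the two least-probable nodes; the expected code length is the sum of the merged weights.
merge 1/25 + 11/100 → 3/20
merge 3/25 + 3/20 → 27/100
merge 17/100 + 27/100 → 11/25
merge 27/100 + 29/100 → 14/25
merge 11/25 + 14/25 → 1
L = 3/20 + 27/100 + 11/25 + 14/25 + 1 = 121/50 = 2.42 bits/symbol.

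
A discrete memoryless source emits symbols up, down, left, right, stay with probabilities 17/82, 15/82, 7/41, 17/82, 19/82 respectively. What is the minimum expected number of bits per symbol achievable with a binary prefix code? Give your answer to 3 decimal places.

2.354 bits/symbol

Repeatedly combine the two least-probable nodes; the expected code length is the sum of the merged weights.
merge 7/41 + 15/82 → 29/82
merge 17/82 + 17/82 → 17/41
merge 19/82 + 29/82 → 24/41
merge 17/41 + 24/41 → 1
L = 29/82 + 17/41 + 24/41 + 1 = 193/82 ≈ 2.354 bits/symbol.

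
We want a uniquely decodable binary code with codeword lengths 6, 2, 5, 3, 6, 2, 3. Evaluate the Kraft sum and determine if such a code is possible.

With common denominator 2^6 = 64: Σ 2^(−ℓᵢ) = 1/64 + 16/64 + 2/64 + 8/64 + 1/64 + 16/64 + 8/64 = 52/64 = 0.8125.
Kraft's inequality requires Σ ≤ 1; here Σ = 0.8125 ≤ 1, so such a prefix code exists.

0.8125; yes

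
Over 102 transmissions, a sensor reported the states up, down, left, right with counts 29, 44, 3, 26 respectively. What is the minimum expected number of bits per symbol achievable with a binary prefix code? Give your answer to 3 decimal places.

Probabilities are the counts divided by 102.
Repeatedly combine the two least-probable nodes; the expected code length is the sum of the merged weights.
merge 1/34 + 13/51 → 29/102
merge 29/102 + 29/102 → 29/51
merge 22/51 + 29/51 → 1
L = 29/102 + 29/51 + 1 = 63/34 ≈ 1.853 bits/symbol.

1.853 bits/symbol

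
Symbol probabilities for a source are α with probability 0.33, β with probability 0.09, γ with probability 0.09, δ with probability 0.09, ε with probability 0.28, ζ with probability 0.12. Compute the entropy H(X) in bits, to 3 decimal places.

2.347 bits

H = −Σ pᵢ log₂ pᵢ.
−0.33·log₂(0.33) = 0.5278
−0.09·log₂(0.09) = 0.3127
−0.09·log₂(0.09) = 0.3127
−0.09·log₂(0.09) = 0.3127
−0.28·log₂(0.28) = 0.5142
−0.12·log₂(0.12) = 0.3671
Sum ≈ 2.3471 → 2.347 bits.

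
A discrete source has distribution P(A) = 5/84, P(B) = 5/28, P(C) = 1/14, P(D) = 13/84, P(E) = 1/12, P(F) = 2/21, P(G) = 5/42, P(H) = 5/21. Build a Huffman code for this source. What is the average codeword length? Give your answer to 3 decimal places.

Repeatedly combine the two least-probable nodes; the expected code length is the sum of the merged weights.
merge 5/84 + 1/14 → 11/84
merge 1/12 + 2/21 → 5/28
merge 5/42 + 11/84 → 1/4
merge 13/84 + 5/28 → 1/3
merge 5/28 + 5/21 → 5/12
merge 1/4 + 1/3 → 7/12
merge 5/12 + 7/12 → 1
L = 11/84 + 5/28 + 1/4 + 1/3 + 5/12 + 7/12 + 1 = 81/28 ≈ 2.893 bits/symbol.

2.893 bits/symbol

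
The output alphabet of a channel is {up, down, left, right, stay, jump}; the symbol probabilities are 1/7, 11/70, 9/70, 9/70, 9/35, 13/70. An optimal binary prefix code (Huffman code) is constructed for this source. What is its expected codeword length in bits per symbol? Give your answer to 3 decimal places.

2.557 bits/symbol

Repeatedly combine the two least-probable nodes; the expected code length is the sum of the merged weights.
merge 9/70 + 9/70 → 9/35
merge 1/7 + 11/70 → 3/10
merge 13/70 + 9/35 → 31/70
merge 9/35 + 3/10 → 39/70
merge 31/70 + 39/70 → 1
L = 9/35 + 3/10 + 31/70 + 39/70 + 1 = 179/70 ≈ 2.557 bits/symbol.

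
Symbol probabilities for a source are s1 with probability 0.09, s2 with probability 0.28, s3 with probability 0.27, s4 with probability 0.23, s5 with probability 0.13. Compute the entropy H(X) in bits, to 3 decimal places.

H = −Σ pᵢ log₂ pᵢ.
−0.09·log₂(0.09) = 0.3127
−0.28·log₂(0.28) = 0.5142
−0.27·log₂(0.27) = 0.5100
−0.23·log₂(0.23) = 0.4877
−0.13·log₂(0.13) = 0.3826
Sum ≈ 2.2072 → 2.207 bits.

2.207 bits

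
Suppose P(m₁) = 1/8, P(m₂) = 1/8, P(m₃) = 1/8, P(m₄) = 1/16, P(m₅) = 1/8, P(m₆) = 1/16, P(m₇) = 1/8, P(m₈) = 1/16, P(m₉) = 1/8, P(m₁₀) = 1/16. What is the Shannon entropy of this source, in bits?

3.25 bits

Each probability is a power of 1/2, so log₂(1/p) is an integer.
H = Σ p·log₂(1/p) = 1/8·3 + 1/8·3 + 1/8·3 + 1/16·4 + 1/8·3 + 1/16·4 + 1/8·3 + 1/16·4 + 1/8·3 + 1/16·4 = 3.25 bits.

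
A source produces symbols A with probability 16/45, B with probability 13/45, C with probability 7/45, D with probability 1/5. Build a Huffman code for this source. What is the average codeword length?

2 bits/symbol

Repeatedly combine the two least-probable nodes; the expected code length is the sum of the merged weights.
merge 7/45 + 1/5 → 16/45
merge 13/45 + 16/45 → 29/45
merge 16/45 + 29/45 → 1
L = 16/45 + 29/45 + 1 = 2 bits/symbol.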